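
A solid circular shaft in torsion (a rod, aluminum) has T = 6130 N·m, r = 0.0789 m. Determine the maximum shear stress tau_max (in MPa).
Model: a solid circular shaft in torsion, so tau_max = (2·T) / (π·r^3).
Substitute:
  tau_max = (2 × 6130) / (π × 0.0789^3)
  tau_max = 7.945 × 10⁶ Pa
Convert: tau_max = 7.945 × 10⁶ Pa = 7.945 MPa
Final answer: tau_max = 7.945 MPa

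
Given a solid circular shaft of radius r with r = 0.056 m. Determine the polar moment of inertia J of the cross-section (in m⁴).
Model: a solid circular shaft of radius r, so J = (π·r^4) / 2.
Substitute:
  J = (π × 0.056^4) / 2
  J = 1.545 × 10⁻⁵ m⁴
Final answer: J = 1.545 × 10⁻⁵ m⁴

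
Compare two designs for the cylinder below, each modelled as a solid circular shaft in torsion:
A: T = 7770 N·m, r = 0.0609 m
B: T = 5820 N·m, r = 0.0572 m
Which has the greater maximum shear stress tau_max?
Model: a solid circular shaft in torsion, so tau_max = (2·T) / (π·r^3) (SI units).
  A: tau_max = (2 × 7770) / (π × 0.0609^3) = 2.19 × 10⁷ Pa = 21.9 MPa
  B: tau_max = (2 × 5820) / (π × 0.0572^3) = 1.98 × 10⁷ Pa = 19.8 MPa
21.9 MPa > 19.8 MPa, so A is larger.
Final answer: A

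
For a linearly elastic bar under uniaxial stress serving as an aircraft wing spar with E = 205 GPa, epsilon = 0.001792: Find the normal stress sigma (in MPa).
Model: a linearly elastic bar under uniaxial stress, so sigma = E·epsilon.
Convert to SI units:
  E = 205 GPa = 2.05 × 10¹¹ Pa
Substitute:
  sigma = (2.05 × 10¹¹) × 0.001792
  sigma = 3.674 × 10⁸ Pa
Convert: sigma = 3.674 × 10⁸ Pa = 367.4 MPa
Final answer: sigma = 367.4 MPa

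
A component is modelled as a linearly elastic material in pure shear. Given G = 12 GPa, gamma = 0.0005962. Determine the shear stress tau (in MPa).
Model: a linearly elastic material in pure shear, so tau = G·gamma.
Convert to SI units:
  G = 12 GPa = 1.2 × 10¹⁰ Pa
Substitute:
  tau = (1.2 × 10¹⁰) × 0.0005962
  tau = 7.154 × 10⁶ Pa
Convert: tau = 7.154 × 10⁶ Pa = 7.154 MPa
Final answer: tau = 7.154 MPa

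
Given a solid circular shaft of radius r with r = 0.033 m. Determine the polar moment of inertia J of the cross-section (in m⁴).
Model: a solid circular shaft of radius r, so J = (π·r^4) / 2.
Substitute:
  J = (π × 0.033^4) / 2
  J = 1.863 × 10⁻⁶ m⁴
Final answer: J = 1.863 × 10⁻⁶ m⁴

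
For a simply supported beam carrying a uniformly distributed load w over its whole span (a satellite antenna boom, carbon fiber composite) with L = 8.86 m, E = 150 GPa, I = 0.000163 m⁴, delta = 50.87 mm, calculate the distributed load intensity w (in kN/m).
Model: a simply supported beam carrying a uniformly distributed load w over its whole span, so delta = (5·w·L^4) / (384·E·I).
Solve for w: w = (384·delta·E·I) / (5·L^4).
Convert to SI units:
  E = 150 GPa = 1.5 × 10¹¹ Pa
  delta = 50.87 mm = 0.05087 m
Substitute:
  w = (384 × 0.05087 × (1.5 × 10¹¹) × 0.000163) / (5 × 8.86^4)
  w = 15500 N/m
Convert: w = 15500 N/m = 15.5 kN/m
Final answer: w = 15.5 kN/m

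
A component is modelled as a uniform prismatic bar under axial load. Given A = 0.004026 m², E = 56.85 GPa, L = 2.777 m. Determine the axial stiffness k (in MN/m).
Model: a uniform prismatic bar under axial load, so k = (A·E) / L.
Convert to SI units:
  E = 56.85 GPa = 5.685 × 10¹⁰ Pa
Substitute:
  k = (0.004026 × (5.685 × 10¹⁰)) / 2.777
  k = 8.242 × 10⁷ N/m
Convert: k = 8.242 × 10⁷ N/m = 82.42 MN/m
Final answer: k = 82.42 MN/m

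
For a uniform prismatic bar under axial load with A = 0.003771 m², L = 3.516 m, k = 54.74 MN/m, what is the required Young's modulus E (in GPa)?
Model: a uniform prismatic bar under axial load, so k = (A·E) / L.
Solve for E: E = (k·L) / A.
Convert to SI units:
  k = 54.74 MN/m = 5.474 × 10⁷ N/m
Substitute:
  E = ((5.474 × 10⁷) × 3.516) / 0.003771
  E = 5.104 × 10¹⁰ Pa
Convert: E = 5.104 × 10¹⁰ Pa = 51.04 GPa
Final answer: E = 51.04 GPa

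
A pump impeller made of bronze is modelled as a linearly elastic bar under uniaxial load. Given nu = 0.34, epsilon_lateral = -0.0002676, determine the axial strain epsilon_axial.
Model: a linearly elastic bar under uniaxial load, so epsilon_lateral = -nu·epsilon_axial.
Solve for epsilon_axial: epsilon_axial = -epsilon_lateral / nu.
Substitute:
  epsilon_axial = -(-0.0002676) / 0.34
  epsilon_axial = 0.0007871
Final answer: epsilon_axial = 0.0007871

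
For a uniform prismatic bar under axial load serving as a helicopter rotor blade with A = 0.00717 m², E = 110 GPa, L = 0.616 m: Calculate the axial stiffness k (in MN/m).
Model: a uniform prismatic bar under axial load, so k = (A·E) / L.
Convert to SI units:
  E = 110 GPa = 1.1 × 10¹¹ Pa
Substitute:
  k = (0.00717 × (1.1 × 10¹¹)) / 0.616
  k = 1.28 × 10⁹ N/m
Convert: k = 1.28 × 10⁹ N/m = 1280 MN/m
Final answer: k = 1280 MN/m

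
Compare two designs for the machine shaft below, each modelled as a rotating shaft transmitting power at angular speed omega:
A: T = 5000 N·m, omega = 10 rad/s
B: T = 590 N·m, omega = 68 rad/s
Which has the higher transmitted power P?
Model: a rotating shaft transmitting power at angular speed omega, so P = T·omega (SI units).
  A: P = 5000 × 10 = 50000 W = 50 kW
  B: P = 590 × 68 = 40120 W = 40.12 kW
50 kW > 40.12 kW, so A is larger.
Final answer: A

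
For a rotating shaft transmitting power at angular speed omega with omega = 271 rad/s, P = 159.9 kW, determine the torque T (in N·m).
Model: a rotating shaft transmitting power at angular speed omega, so P = T·omega.
Solve for T: T = P / omega.
Convert to SI units:
  P = 159.9 kW = 159900 W
Substitute:
  T = 159900 / 271
  T = 590 N·m
Final answer: T = 590 N·m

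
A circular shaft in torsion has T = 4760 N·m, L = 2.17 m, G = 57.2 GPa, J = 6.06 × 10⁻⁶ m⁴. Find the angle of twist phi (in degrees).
Model: a circular shaft in torsion, so phi = (T·L) / (G·J).
Convert to SI units:
  G = 57.2 GPa = 5.72 × 10¹⁰ Pa
Substitute:
  phi = (4760 × 2.17) / ((5.72 × 10¹⁰) × (6.06 × 10⁻⁶))
  phi = 0.0298 rad
Convert to degrees: phi = 0.0298 × 180/π = 1.707°
Final answer: phi = 1.707°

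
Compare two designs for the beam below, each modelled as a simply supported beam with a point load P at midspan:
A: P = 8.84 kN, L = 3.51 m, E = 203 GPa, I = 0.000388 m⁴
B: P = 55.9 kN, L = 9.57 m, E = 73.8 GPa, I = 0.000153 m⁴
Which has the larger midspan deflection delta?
Model: a simply supported beam with a point load P at midspan, so delta = (P·L^3) / (48·E·I) (SI units).
  A: delta = (8840 × 3.51^3) / (48 × (2.03 × 10¹¹) × 0.000388) = 0.0001011 m = 0.1011 mm
  B: delta = (55900 × 9.57^3) / (48 × (7.38 × 10¹⁰) × 0.000153) = 0.0904 m = 90.4 mm
90.4 mm > 0.1011 mm, so B is larger.
Final answer: B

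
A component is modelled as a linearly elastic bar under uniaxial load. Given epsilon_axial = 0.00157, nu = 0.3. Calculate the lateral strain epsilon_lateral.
Model: a linearly elastic bar under uniaxial load, so epsilon_lateral = -nu·epsilon_axial.
Substitute:
  epsilon_lateral = -(0.3 × 0.00157)
  epsilon_lateral = -0.000471
Final answer: epsilon_lateral = -0.000471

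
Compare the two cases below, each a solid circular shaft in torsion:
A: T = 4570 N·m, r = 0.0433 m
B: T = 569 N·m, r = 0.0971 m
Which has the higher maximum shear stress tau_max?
Model: a solid circular shaft in torsion, so tau_max = (2·T) / (π·r^3) (SI units).
  A: tau_max = (2 × 4570) / (π × 0.0433^3) = 3.584 × 10⁷ Pa = 35.84 MPa
  B: tau_max = (2 × 569) / (π × 0.0971^3) = 395700 Pa = 0.3957 MPa
35.84 MPa > 0.3957 MPa, so A is larger.
Final answer: A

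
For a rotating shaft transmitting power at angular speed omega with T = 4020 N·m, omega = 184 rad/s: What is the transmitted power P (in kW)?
Model: a rotating shaft transmitting power at angular speed omega, so P = T·omega.
Substitute:
  P = 4020 × 184
  P = 739700 W
Convert: P = 739700 W = 739.7 kW
Final answer: P = 739.7 kW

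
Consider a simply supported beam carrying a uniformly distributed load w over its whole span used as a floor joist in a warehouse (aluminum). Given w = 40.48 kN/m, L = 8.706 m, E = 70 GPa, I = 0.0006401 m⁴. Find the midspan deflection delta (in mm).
Model: a simply supported beam carrying a uniformly distributed load w over its whole span, so delta = (5·w·L^4) / (384·E·I).
Convert to SI units:
  w = 40.48 kN/m = 40480 N/m
  E = 70 GPa = 7 × 10¹⁰ Pa
Substitute:
  delta = (5 × 40480 × 8.706^4) / (384 × (7 × 10¹⁰) × 0.0006401)
  delta = 0.06758 m
Convert: delta = 0.06758 m = 67.58 mm
Final answer: delta = 67.58 mm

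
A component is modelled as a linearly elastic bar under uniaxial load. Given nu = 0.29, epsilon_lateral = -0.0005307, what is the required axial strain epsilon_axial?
Model: a linearly elastic bar under uniaxial load, so epsilon_lateral = -nu·epsilon_axial.
Solve for epsilon_axial: epsilon_axial = -epsilon_lateral / nu.
Substitute:
  epsilon_axial = -(-0.0005307) / 0.29
  epsilon_axial = 0.00183
Final answer: epsilon_axial = 0.00183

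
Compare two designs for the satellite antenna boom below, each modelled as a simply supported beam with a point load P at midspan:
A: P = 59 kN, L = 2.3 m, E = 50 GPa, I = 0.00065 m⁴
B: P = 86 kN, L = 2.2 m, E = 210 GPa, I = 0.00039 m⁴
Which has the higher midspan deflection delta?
Model: a simply supported beam with a point load P at midspan, so delta = (P·L^3) / (48·E·I) (SI units).
  A: delta = (59000 × 2.3^3) / (48 × (5 × 10¹⁰) × 0.00065) = 0.0004602 m = 0.4602 mm
  B: delta = (86000 × 2.2^3) / (48 × (2.1 × 10¹¹) × 0.00039) = 0.0002329 m = 0.2329 mm
0.4602 mm > 0.2329 mm, so A is larger.
Final answer: A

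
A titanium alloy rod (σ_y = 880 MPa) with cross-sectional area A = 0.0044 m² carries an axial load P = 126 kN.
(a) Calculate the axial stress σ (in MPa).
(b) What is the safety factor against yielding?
(a) Axial stress σ = P/A. Convert P = 126 kN = 126000 N.
  σ = 126000 / 0.0044 = 2.864 × 10⁷ Pa = 28.64 MPa
(b) Safety factor SF = σ_y/σ = 880 / 28.64 = 30.73
Final answer: (a) σ = 28.64 MPa, (b) SF = 30.73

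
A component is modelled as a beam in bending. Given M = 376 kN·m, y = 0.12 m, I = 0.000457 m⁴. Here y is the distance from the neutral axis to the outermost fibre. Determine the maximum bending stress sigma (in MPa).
Model: a beam in bending, so sigma = (M·y) / I.
Convert to SI units:
  M = 376 kN·m = 376000 N·m
Substitute:
  sigma = (376000 × 0.12) / 0.000457
  sigma = 9.873 × 10⁷ Pa
Convert: sigma = 9.873 × 10⁷ Pa = 98.73 MPa
Final answer: sigma = 98.73 MPa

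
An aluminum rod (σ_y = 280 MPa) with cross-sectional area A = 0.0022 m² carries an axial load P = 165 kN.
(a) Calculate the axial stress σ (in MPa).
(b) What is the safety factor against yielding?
(a) Axial stress σ = P/A. Convert P = 165 kN = 165000 N.
  σ = 165000 / 0.0022 = 7.5 × 10⁷ Pa = 75 MPa
(b) Safety factor SF = σ_y/σ = 280 / 75 = 3.733
Final answer: (a) σ = 75 MPa, (b) SF = 3.733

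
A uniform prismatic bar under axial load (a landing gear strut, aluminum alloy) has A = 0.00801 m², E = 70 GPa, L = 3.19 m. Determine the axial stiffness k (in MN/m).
Model: a uniform prismatic bar under axial load, so k = (A·E) / L.
Convert to SI units:
  E = 70 GPa = 7 × 10¹⁰ Pa
Substitute:
  k = (0.00801 × (7 × 10¹⁰)) / 3.19
  k = 1.758 × 10⁸ N/m
Convert: k = 1.758 × 10⁸ N/m = 175.8 MN/m
Final answer: k = 175.8 MN/m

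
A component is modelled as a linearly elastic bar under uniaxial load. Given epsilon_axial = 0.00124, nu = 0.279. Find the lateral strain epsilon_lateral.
Model: a linearly elastic bar under uniaxial load, so epsilon_lateral = -nu·epsilon_axial.
Substitute:
  epsilon_lateral = -(0.279 × 0.00124)
  epsilon_lateral = -0.000346
Final answer: epsilon_lateral = -0.000346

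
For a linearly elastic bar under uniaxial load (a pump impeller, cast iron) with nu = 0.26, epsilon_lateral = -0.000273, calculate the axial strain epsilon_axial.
Model: a linearly elastic bar under uniaxial load, so epsilon_lateral = -nu·epsilon_axial.
Solve for epsilon_axial: epsilon_axial = -epsilon_lateral / nu.
Substitute:
  epsilon_axial = -(-0.000273) / 0.26
  epsilon_axial = 0.00105
Final answer: epsilon_axial = 0.00105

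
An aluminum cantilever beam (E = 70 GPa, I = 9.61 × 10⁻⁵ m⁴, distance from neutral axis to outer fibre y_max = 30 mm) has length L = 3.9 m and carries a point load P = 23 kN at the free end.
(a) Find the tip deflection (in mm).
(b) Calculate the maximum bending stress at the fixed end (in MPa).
(a) Tip deflection of a cantilever with an end point load: δ = P·L^3 / (3·E·I). Convert P = 23 kN = 23000 N, E = 70 GPa = 7 × 10¹⁰ Pa.
  δ = (23000 × 3.9^3) / (3 × (7 × 10¹⁰) × (9.61 × 10⁻⁵)) = 0.06761 m = 67.61 mm
(b) Maximum bending moment at the fixed end: M = P·L = 23000 × 3.9 = 89700 N·m. Convert y_max = 30 mm = 0.03 m.
  σ = M·y_max / I = (89700 × 0.03) / (9.61 × 10⁻⁵) = 2.8 × 10⁷ Pa = 28 MPa
Final answer: (a) δ = 67.61 mm, (b) σ = 28 MPa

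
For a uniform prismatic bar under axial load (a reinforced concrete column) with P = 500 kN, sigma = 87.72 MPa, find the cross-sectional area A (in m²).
Model: a uniform prismatic bar under axial load, so sigma = P / A.
Solve for A: A = P / sigma.
Convert to SI units:
  P = 500 kN = 500000 N
  sigma = 87.72 MPa = 8.772 × 10⁷ Pa
Substitute:
  A = 500000 / (8.772 × 10⁷)
  A = 0.0057 m²
Final answer: A = 0.0057 m²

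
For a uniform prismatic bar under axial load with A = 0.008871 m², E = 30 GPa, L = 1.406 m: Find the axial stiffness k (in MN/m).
Model: a uniform prismatic bar under axial load, so k = (A·E) / L.
Convert to SI units:
  E = 30 GPa = 3 × 10¹⁰ Pa
Substitute:
  k = (0.008871 × (3 × 10¹⁰)) / 1.406
  k = 1.893 × 10⁸ N/m
Convert: k = 1.893 × 10⁸ N/m = 189.3 MN/m
Final answer: k = 189.3 MN/m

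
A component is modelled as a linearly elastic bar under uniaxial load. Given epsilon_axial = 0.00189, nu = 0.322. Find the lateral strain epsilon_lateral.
Model: a linearly elastic bar under uniaxial load, so epsilon_lateral = -nu·epsilon_axial.
Substitute:
  epsilon_lateral = -(0.322 × 0.00189)
  epsilon_lateral = -0.0006086
Final answer: epsilon_lateral = -0.0006086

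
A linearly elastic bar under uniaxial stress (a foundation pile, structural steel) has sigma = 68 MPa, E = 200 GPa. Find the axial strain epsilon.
Model: a linearly elastic bar under uniaxial stress, so epsilon = sigma / E.
Convert to SI units:
  sigma = 68 MPa = 6.8 × 10⁷ Pa
  E = 200 GPa = 2 × 10¹¹ Pa
Substitute:
  epsilon = (6.8 × 10⁷) / (2 × 10¹¹)
  epsilon = 0.00034
Final answer: epsilon = 0.00034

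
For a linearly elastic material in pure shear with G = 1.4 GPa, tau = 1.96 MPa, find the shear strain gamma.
Model: a linearly elastic material in pure shear, so tau = G·gamma.
Solve for gamma: gamma = tau / G.
Convert to SI units:
  G = 1.4 GPa = 1.4 × 10⁹ Pa
  tau = 1.96 MPa = 1.96 × 10⁶ Pa
Substitute:
  gamma = (1.96 × 10⁶) / (1.4 × 10⁹)
  gamma = 0.0014
Final answer: gamma = 0.0014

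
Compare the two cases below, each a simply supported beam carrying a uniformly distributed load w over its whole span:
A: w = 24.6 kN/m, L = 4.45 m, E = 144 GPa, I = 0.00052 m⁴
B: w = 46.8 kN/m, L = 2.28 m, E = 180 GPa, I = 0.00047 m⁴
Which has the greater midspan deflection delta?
Model: a simply supported beam carrying a uniformly distributed load w over its whole span, so delta = (5·w·L^4) / (384·E·I) (SI units).
  A: delta = (5 × 24600 × 4.45^4) / (384 × (1.44 × 10¹¹) × 0.00052) = 0.001677 m = 1.677 mm
  B: delta = (5 × 46800 × 2.28^4) / (384 × (1.8 × 10¹¹) × 0.00047) = 0.0001946 m = 0.1946 mm
1.677 mm > 0.1946 mm, so A is larger.
Final answer: A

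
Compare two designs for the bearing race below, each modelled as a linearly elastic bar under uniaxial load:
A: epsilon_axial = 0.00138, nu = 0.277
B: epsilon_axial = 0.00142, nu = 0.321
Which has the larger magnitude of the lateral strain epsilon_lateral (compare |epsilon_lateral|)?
Model: a linearly elastic bar under uniaxial load, so epsilon_lateral = -nu·epsilon_axial (SI units).
  A: epsilon_lateral = -(0.277 × 0.00138) = -0.0003823
  B: epsilon_lateral = -(0.321 × 0.00142) = -0.0004558
|epsilon_lateral|: A = 0.0003823, B = 0.0004558, so B is larger in magnitude.
Final answer: B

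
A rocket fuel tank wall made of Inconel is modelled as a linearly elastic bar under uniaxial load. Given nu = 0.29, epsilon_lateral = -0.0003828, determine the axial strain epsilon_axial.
Model: a linearly elastic bar under uniaxial load, so epsilon_lateral = -nu·epsilon_axial.
Solve for epsilon_axial: epsilon_axial = -epsilon_lateral / nu.
Substitute:
  epsilon_axial = -(-0.0003828) / 0.29
  epsilon_axial = 0.00132
Final answer: epsilon_axial = 0.00132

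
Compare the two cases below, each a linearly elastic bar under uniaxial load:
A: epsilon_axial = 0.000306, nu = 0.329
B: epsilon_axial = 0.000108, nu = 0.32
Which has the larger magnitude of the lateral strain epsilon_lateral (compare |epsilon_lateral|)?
Model: a linearly elastic bar under uniaxial load, so epsilon_lateral = -nu·epsilon_axial (SI units).
  A: epsilon_lateral = -(0.329 × 0.000306) = -0.0001007
  B: epsilon_lateral = -(0.32 × 0.000108) = -3.456 × 10⁻⁵
|epsilon_lateral|: A = 0.0001007, B = 3.456 × 10⁻⁵, so A is larger in magnitude.
Final answer: A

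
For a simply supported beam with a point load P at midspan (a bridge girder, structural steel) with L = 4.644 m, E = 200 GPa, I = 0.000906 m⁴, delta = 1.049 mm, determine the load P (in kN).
Model: a simply supported beam with a point load P at midspan, so delta = (P·L^3) / (48·E·I).
Solve for P: P = (48·delta·E·I) / L^3.
Convert to SI units:
  E = 200 GPa = 2 × 10¹¹ Pa
  delta = 1.049 mm = 0.001049 m
Substitute:
  P = (48 × 0.001049 × (2 × 10¹¹) × 0.000906) / 4.644^3
  P = 91100 N
Convert: P = 91100 N = 91.1 kN
Final answer: P = 91.1 kN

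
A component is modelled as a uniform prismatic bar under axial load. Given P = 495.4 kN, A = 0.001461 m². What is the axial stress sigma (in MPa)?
Model: a uniform prismatic bar under axial load, so sigma = P / A.
Convert to SI units:
  P = 495.4 kN = 495400 N
Substitute:
  sigma = 495400 / 0.001461
  sigma = 3.391 × 10⁸ Pa
Convert: sigma = 3.391 × 10⁸ Pa = 339.1 MPa
Final answer: sigma = 339.1 MPa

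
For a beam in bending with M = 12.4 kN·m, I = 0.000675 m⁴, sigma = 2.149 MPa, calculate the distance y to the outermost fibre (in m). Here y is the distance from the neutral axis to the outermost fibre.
Model: a beam in bending, so sigma = (M·y) / I.
Solve for y: y = (sigma·I) / M.
Convert to SI units:
  M = 12.4 kN·m = 12400 N·m
  sigma = 2.149 MPa = 2.149 × 10⁶ Pa
Substitute:
  y = ((2.149 × 10⁶) × 0.000675) / 12400
  y = 0.117 m
Final answer: y = 0.117 m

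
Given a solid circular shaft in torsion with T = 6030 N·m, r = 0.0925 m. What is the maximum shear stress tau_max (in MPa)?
Model: a solid circular shaft in torsion, so tau_max = (2·T) / (π·r^3).
Substitute:
  tau_max = (2 × 6030) / (π × 0.0925^3)
  tau_max = 4.85 × 10⁶ Pa
Convert: tau_max = 4.85 × 10⁶ Pa = 4.85 MPa
Final answer: tau_max = 4.85 MPa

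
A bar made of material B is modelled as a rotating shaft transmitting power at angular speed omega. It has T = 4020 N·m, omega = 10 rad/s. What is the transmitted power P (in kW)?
Model: a rotating shaft transmitting power at angular speed omega, so P = T·omega.
Substitute:
  P = 4020 × 10
  P = 40200 W
Convert: P = 40200 W = 40.2 kW
Final answer: P = 40.2 kW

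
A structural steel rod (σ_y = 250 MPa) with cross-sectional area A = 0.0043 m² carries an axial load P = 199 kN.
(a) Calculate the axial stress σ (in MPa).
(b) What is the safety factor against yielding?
(a) Axial stress σ = P/A. Convert P = 199 kN = 199000 N.
  σ = 199000 / 0.0043 = 4.628 × 10⁷ Pa = 46.28 MPa
(b) Safety factor SF = σ_y/σ = 250 / 46.28 = 5.402
Final answer: (a) σ = 46.28 MPa, (b) SF = 5.402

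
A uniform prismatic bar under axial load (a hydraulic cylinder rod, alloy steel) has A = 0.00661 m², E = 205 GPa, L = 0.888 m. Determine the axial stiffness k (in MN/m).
Model: a uniform prismatic bar under axial load, so k = (A·E) / L.
Convert to SI units:
  E = 205 GPa = 2.05 × 10¹¹ Pa
Substitute:
  k = (0.00661 × (2.05 × 10¹¹)) / 0.888
  k = 1.526 × 10⁹ N/m
Convert: k = 1.526 × 10⁹ N/m = 1526 MN/m
Final answer: k = 1526 MN/m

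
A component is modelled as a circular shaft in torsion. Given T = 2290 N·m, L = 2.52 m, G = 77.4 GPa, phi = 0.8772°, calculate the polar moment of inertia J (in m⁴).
Model: a circular shaft in torsion, so phi = (T·L) / (G·J).
Solve for J: J = (T·L) / (phi·G).
Convert to SI units:
  G = 77.4 GPa = 7.74 × 10¹⁰ Pa
  phi = 0.8772° = 0.01531 rad
Substitute:
  J = (2290 × 2.52) / (0.01531 × (7.74 × 10¹⁰))
  J = 4.87 × 10⁻⁶ m⁴
Final answer: J = 4.87 × 10⁻⁶ m⁴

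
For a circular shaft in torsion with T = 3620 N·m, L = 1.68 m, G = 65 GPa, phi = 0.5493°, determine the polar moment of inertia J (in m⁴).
Model: a circular shaft in torsion, so phi = (T·L) / (G·J).
Solve for J: J = (T·L) / (phi·G).
Convert to SI units:
  G = 65 GPa = 6.5 × 10¹⁰ Pa
  phi = 0.5493° = 0.009587 rad
Substitute:
  J = (3620 × 1.68) / (0.009587 × (6.5 × 10¹⁰))
  J = 9.759 × 10⁻⁶ m⁴
Final answer: J = 9.759 × 10⁻⁶ m⁴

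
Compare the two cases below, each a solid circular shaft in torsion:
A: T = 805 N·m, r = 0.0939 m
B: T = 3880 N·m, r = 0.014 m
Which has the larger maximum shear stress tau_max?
Model: a solid circular shaft in torsion, so tau_max = (2·T) / (π·r^3) (SI units).
  A: tau_max = (2 × 805) / (π × 0.0939^3) = 619000 Pa = 0.619 MPa
  B: tau_max = (2 × 3880) / (π × 0.014^3) = 9.002 × 10⁸ Pa = 900.2 MPa
900.2 MPa > 0.619 MPa, so B is larger.
Final answer: B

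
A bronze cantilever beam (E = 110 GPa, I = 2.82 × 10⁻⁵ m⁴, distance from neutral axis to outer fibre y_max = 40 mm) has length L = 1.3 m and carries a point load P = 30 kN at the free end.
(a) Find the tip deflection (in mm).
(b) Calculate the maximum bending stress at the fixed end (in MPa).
(a) Tip deflection of a cantilever with an end point load: δ = P·L^3 / (3·E·I). Convert P = 30 kN = 30000 N, E = 110 GPa = 1.1 × 10¹¹ Pa.
  δ = (30000 × 1.3^3) / (3 × (1.1 × 10¹¹) × (2.82 × 10⁻⁵)) = 0.007083 m = 7.083 mm
(b) Maximum bending moment at the fixed end: M = P·L = 30000 × 1.3 = 39000 N·m. Convert y_max = 40 mm = 0.04 m.
  σ = M·y_max / I = (39000 × 0.04) / (2.82 × 10⁻⁵) = 5.532 × 10⁷ Pa = 55.32 MPa
Final answer: (a) δ = 7.083 mm, (b) σ = 55.32 MPa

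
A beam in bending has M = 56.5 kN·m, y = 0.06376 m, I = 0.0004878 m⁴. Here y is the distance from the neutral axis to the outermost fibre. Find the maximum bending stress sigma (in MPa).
Model: a beam in bending, so sigma = (M·y) / I.
Convert to SI units:
  M = 56.5 kN·m = 56500 N·m
Substitute:
  sigma = (56500 × 0.06376) / 0.0004878
  sigma = 7.385 × 10⁶ Pa
Convert: sigma = 7.385 × 10⁶ Pa = 7.385 MPa
Final answer: sigma = 7.385 MPa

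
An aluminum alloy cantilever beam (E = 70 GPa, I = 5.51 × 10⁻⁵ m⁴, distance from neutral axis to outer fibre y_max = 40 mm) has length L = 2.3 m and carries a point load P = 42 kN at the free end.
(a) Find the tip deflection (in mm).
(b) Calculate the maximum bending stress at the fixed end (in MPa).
(a) Tip deflection of a cantilever with an end point load: δ = P·L^3 / (3·E·I). Convert P = 42 kN = 42000 N, E = 70 GPa = 7 × 10¹⁰ Pa.
  δ = (42000 × 2.3^3) / (3 × (7 × 10¹⁰) × (5.51 × 10⁻⁵)) = 0.04416 m = 44.16 mm
(b) Maximum bending moment at the fixed end: M = P·L = 42000 × 2.3 = 96600 N·m. Convert y_max = 40 mm = 0.04 m.
  σ = M·y_max / I = (96600 × 0.04) / (5.51 × 10⁻⁵) = 7.013 × 10⁷ Pa = 70.13 MPa
Final answer: (a) δ = 44.16 mm, (b) σ = 70.13 MPa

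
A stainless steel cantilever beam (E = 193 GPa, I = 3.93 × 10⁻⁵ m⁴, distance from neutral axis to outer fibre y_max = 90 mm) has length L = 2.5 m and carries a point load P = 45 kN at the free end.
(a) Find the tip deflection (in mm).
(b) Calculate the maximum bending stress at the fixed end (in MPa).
(a) Tip deflection of a cantilever with an end point load: δ = P·L^3 / (3·E·I). Convert P = 45 kN = 45000 N, E = 193 GPa = 1.93 × 10¹¹ Pa.
  δ = (45000 × 2.5^3) / (3 × (1.93 × 10¹¹) × (3.93 × 10⁻⁵)) = 0.0309 m = 30.9 mm
(b) Maximum bending moment at the fixed end: M = P·L = 45000 × 2.5 = 112500 N·m. Convert y_max = 90 mm = 0.09 m.
  σ = M·y_max / I = (112500 × 0.09) / (3.93 × 10⁻⁵) = 2.576 × 10⁸ Pa = 257.6 MPa
Final answer: (a) δ = 30.9 mm, (b) σ = 257.6 MPa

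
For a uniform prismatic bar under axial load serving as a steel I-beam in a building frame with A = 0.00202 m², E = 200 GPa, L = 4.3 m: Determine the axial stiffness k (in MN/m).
Model: a uniform prismatic bar under axial load, so k = (A·E) / L.
Convert to SI units:
  E = 200 GPa = 2 × 10¹¹ Pa
Substitute:
  k = (0.00202 × (2 × 10¹¹)) / 4.3
  k = 9.395 × 10⁷ N/m
Convert: k = 9.395 × 10⁷ N/m = 93.95 MN/m
Final answer: k = 93.95 MN/m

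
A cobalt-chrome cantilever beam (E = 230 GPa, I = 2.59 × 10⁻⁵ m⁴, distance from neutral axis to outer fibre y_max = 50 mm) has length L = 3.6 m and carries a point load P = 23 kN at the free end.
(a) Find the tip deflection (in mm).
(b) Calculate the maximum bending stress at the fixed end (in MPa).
(a) Tip deflection of a cantilever with an end point load: δ = P·L^3 / (3·E·I). Convert P = 23 kN = 23000 N, E = 230 GPa = 2.3 × 10¹¹ Pa.
  δ = (23000 × 3.6^3) / (3 × (2.3 × 10¹¹) × (2.59 × 10⁻⁵)) = 0.06005 m = 60.05 mm
(b) Maximum bending moment at the fixed end: M = P·L = 23000 × 3.6 = 82800 N·m. Convert y_max = 50 mm = 0.05 m.
  σ = M·y_max / I = (82800 × 0.05) / (2.59 × 10⁻⁵) = 1.598 × 10⁸ Pa = 159.8 MPa
Final answer: (a) δ = 60.05 mm, (b) σ = 159.8 MPa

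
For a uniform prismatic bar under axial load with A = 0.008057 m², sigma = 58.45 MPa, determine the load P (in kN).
Model: a uniform prismatic bar under axial load, so sigma = P / A.
Solve for P: P = sigma·A.
Convert to SI units:
  sigma = 58.45 MPa = 5.845 × 10⁷ Pa
Substitute:
  P = (5.845 × 10⁷) × 0.008057
  P = 470900 N
Convert: P = 470900 N = 470.9 kN
Final answer: P = 470.9 kN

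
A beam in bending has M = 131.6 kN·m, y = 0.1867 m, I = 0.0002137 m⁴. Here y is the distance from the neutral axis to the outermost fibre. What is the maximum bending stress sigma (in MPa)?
Model: a beam in bending, so sigma = (M·y) / I.
Convert to SI units:
  M = 131.6 kN·m = 131600 N·m
Substitute:
  sigma = (131600 × 0.1867) / 0.0002137
  sigma = 1.15 × 10⁸ Pa
Convert: sigma = 1.15 × 10⁸ Pa = 115 MPa
Final answer: sigma = 115 MPa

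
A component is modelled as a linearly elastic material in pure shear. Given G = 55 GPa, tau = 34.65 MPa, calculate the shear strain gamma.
Model: a linearly elastic material in pure shear, so tau = G·gamma.
Solve for gamma: gamma = tau / G.
Convert to SI units:
  G = 55 GPa = 5.5 × 10¹⁰ Pa
  tau = 34.65 MPa = 3.465 × 10⁷ Pa
Substitute:
  gamma = (3.465 × 10⁷) / (5.5 × 10¹⁰)
  gamma = 0.00063
Final answer: gamma = 0.00063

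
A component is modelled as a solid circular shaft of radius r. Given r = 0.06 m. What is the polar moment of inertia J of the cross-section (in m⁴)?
Model: a solid circular shaft of radius r, so J = (π·r^4) / 2.
Substitute:
  J = (π × 0.06^4) / 2
  J = 2.036 × 10⁻⁵ m⁴
Final answer: J = 2.036 × 10⁻⁵ m⁴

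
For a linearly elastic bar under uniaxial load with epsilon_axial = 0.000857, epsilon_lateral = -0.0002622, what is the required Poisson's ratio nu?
Model: a linearly elastic bar under uniaxial load, so epsilon_lateral = -nu·epsilon_axial.
Solve for nu: nu = -epsilon_lateral / epsilon_axial.
Substitute:
  nu = -(-0.0002622) / 0.000857
  nu = 0.306
Final answer: nu = 0.306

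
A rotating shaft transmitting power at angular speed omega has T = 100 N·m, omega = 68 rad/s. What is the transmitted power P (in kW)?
Model: a rotating shaft transmitting power at angular speed omega, so P = T·omega.
Substitute:
  P = 100 × 68
  P = 6800 W
Convert: P = 6800 W = 6.8 kW
Final answer: P = 6.8 kW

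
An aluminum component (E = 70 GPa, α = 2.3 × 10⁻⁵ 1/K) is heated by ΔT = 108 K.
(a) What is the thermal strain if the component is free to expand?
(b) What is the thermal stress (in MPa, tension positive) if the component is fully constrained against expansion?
(a) Free thermal strain ε_th = α·ΔT = (2.3 × 10⁻⁵) × 108 = 0.002484
(b) Fully constrained, the expansion is suppressed, so σ = -E·α·ΔT. Convert E = 70 GPa = 7 × 10¹⁰ Pa.
  σ = -(7 × 10¹⁰) × (2.3 × 10⁻⁵) × 108 = -1.739 × 10⁸ Pa = -173.9 MPa (compressive)
Final answer: (a) ε_th = 0.002484, (b) σ = -173.9 MPa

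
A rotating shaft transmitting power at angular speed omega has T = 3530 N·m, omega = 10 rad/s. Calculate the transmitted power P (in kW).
Model: a rotating shaft transmitting power at angular speed omega, so P = T·omega.
Substitute:
  P = 3530 × 10
  P = 35300 W
Convert: P = 35300 W = 35.3 kW
Final answer: P = 35.3 kW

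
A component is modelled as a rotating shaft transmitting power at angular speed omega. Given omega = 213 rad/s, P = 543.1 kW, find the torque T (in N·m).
Model: a rotating shaft transmitting power at angular speed omega, so P = T·omega.
Solve for T: T = P / omega.
Convert to SI units:
  P = 543.1 kW = 543100 W
Substitute:
  T = 543100 / 213
  T = 2550 N·m
Final answer: T = 2550 N·m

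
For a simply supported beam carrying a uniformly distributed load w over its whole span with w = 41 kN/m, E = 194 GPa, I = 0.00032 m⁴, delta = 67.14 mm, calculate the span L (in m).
Model: a simply supported beam carrying a uniformly distributed load w over its whole span, so delta = (5·w·L^4) / (384·E·I).
Solve for L: L = ((384·delta·E·I) / (5·w))^(1/4).
Convert to SI units:
  w = 41 kN/m = 41000 N/m
  E = 194 GPa = 1.94 × 10¹¹ Pa
  delta = 67.14 mm = 0.06714 m
Substitute:
  L = ((384 × 0.06714 × (1.94 × 10¹¹) × 0.00032) / (5 × 41000))^(1/4)
  L = 9.4 m
Final answer: L = 9.4 m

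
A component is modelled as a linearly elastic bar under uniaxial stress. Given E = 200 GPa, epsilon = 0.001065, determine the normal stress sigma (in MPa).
Model: a linearly elastic bar under uniaxial stress, so epsilon = sigma / E.
Solve for sigma: sigma = epsilon·E.
Convert to SI units:
  E = 200 GPa = 2 × 10¹¹ Pa
Substitute:
  sigma = 0.001065 × (2 × 10¹¹)
  sigma = 2.13 × 10⁸ Pa
Convert: sigma = 2.13 × 10⁸ Pa = 213 MPa
Final answer: sigma = 213 MPa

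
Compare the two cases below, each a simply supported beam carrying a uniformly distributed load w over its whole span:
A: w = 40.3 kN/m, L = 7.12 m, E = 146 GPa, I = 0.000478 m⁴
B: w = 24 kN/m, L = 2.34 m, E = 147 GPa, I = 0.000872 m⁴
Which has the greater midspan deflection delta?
Model: a simply supported beam carrying a uniformly distributed load w over its whole span, so delta = (5·w·L^4) / (384·E·I) (SI units).
  A: delta = (5 × 40300 × 7.12^4) / (384 × (1.46 × 10¹¹) × 0.000478) = 0.01932 m = 19.32 mm
  B: delta = (5 × 24000 × 2.34^4) / (384 × (1.47 × 10¹¹) × 0.000872) = 7.309 × 10⁻⁵ m = 0.07309 mm
19.32 mm > 0.07309 mm, so A is larger.
Final answer: A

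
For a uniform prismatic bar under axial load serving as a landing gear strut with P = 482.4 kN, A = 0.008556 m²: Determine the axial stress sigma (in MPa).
Model: a uniform prismatic bar under axial load, so sigma = P / A.
Convert to SI units:
  P = 482.4 kN = 482400 N
Substitute:
  sigma = 482400 / 0.008556
  sigma = 5.638 × 10⁷ Pa
Convert: sigma = 5.638 × 10⁷ Pa = 56.38 MPa
Final answer: sigma = 56.38 MPa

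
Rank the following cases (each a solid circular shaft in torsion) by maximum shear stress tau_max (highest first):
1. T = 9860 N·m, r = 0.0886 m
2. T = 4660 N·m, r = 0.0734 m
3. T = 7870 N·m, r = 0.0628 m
Model: a solid circular shaft in torsion, so tau_max = (2·T) / (π·r^3) (SI units).
  Case 1: tau_max = (2 × 9860) / (π × 0.0886^3) = 9.025 × 10⁶ Pa = 9.025 MPa
  Case 2: tau_max = (2 × 4660) / (π × 0.0734^3) = 7.502 × 10⁶ Pa = 7.502 MPa
  Case 3: tau_max = (2 × 7870) / (π × 0.0628^3) = 2.023 × 10⁷ Pa = 20.23 MPa
Ordering: 20.23 MPa (case 3) > 9.025 MPa (case 1) > 7.502 MPa (case 2)
Final answer: 3, 1, 2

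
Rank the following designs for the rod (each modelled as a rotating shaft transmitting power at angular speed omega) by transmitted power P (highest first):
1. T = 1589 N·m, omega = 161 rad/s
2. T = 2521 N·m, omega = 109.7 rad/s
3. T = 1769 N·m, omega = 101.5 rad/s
Model: a rotating shaft transmitting power at angular speed omega, so P = T·omega (SI units).
  Case 1: P = 1589 × 161 = 255800 W = 255.8 kW
  Case 2: P = 2521 × 109.7 = 276600 W = 276.6 kW
  Case 3: P = 1769 × 101.5 = 179600 W = 179.6 kW
Ordering: 276.6 kW (case 2) > 255.8 kW (case 1) > 179.6 kW (case 3)
Final answer: 2, 1, 3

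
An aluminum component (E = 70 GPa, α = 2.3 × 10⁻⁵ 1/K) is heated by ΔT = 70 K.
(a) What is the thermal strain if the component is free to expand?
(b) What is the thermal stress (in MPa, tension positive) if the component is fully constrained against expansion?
(a) Free thermal strain ε_th = α·ΔT = (2.3 × 10⁻⁵) × 70 = 0.00161
(b) Fully constrained, the expansion is suppressed, so σ = -E·α·ΔT. Convert E = 70 GPa = 7 × 10¹⁰ Pa.
  σ = -(7 × 10¹⁰) × (2.3 × 10⁻⁵) × 70 = -1.127 × 10⁸ Pa = -112.7 MPa (compressive)
Final answer: (a) ε_th = 0.00161, (b) σ = -112.7 MPa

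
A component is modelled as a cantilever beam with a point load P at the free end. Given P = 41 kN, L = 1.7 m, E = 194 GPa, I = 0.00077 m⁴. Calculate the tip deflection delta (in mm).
Model: a cantilever beam with a point load P at the free end, so delta = (P·L^3) / (3·E·I).
Convert to SI units:
  P = 41 kN = 41000 N
  E = 194 GPa = 1.94 × 10¹¹ Pa
Substitute:
  delta = (41000 × 1.7^3) / (3 × (1.94 × 10¹¹) × 0.00077)
  delta = 0.0004495 m
Convert: delta = 0.0004495 m = 0.4495 mm
Final answer: delta = 0.4495 mm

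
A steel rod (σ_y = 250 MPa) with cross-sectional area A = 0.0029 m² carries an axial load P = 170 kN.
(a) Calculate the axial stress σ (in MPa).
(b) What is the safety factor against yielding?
(a) Axial stress σ = P/A. Convert P = 170 kN = 170000 N.
  σ = 170000 / 0.0029 = 5.862 × 10⁷ Pa = 58.62 MPa
(b) Safety factor SF = σ_y/σ = 250 / 58.62 = 4.265
Final answer: (a) σ = 58.62 MPa, (b) SF = 4.265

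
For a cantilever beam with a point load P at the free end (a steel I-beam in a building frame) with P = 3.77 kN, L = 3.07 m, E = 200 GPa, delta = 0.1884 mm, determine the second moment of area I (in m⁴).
Model: a cantilever beam with a point load P at the free end, so delta = (P·L^3) / (3·E·I).
Solve for I: I = (P·L^3) / (3·delta·E).
Convert to SI units:
  P = 3.77 kN = 3770 N
  E = 200 GPa = 2 × 10¹¹ Pa
  delta = 0.1884 mm = 0.0001884 m
Substitute:
  I = (3770 × 3.07^3) / (3 × 0.0001884 × (2 × 10¹¹))
  I = 0.000965 m⁴
Final answer: I = 0.000965 m⁴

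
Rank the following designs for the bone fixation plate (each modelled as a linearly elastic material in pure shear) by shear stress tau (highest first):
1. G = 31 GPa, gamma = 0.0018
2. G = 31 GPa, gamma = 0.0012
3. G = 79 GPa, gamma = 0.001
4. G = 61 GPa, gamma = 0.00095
Model: a linearly elastic material in pure shear, so tau = G·gamma (SI units).
  Case 1: tau = (3.1 × 10¹⁰) × 0.0018 = 5.58 × 10⁷ Pa = 55.8 MPa
  Case 2: tau = (3.1 × 10¹⁰) × 0.0012 = 3.72 × 10⁷ Pa = 37.2 MPa
  Case 3: tau = (7.9 × 10¹⁰) × 0.001 = 7.9 × 10⁷ Pa = 79 MPa
  Case 4: tau = (6.1 × 10¹⁰) × 0.00095 = 5.795 × 10⁷ Pa = 57.95 MPa
Ordering: 79 MPa (case 3) > 57.95 MPa (case 4) > 55.8 MPa (case 1) > 37.2 MPa (case 2)
Final answer: 3, 4, 1, 2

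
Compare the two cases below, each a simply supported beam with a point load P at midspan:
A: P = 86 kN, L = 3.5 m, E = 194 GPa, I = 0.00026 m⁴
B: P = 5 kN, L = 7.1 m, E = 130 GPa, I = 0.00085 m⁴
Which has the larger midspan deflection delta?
Model: a simply supported beam with a point load P at midspan, so delta = (P·L^3) / (48·E·I) (SI units).
  A: delta = (86000 × 3.5^3) / (48 × (1.94 × 10¹¹) × 0.00026) = 0.001523 m = 1.523 mm
  B: delta = (5000 × 7.1^3) / (48 × (1.3 × 10¹¹) × 0.00085) = 0.0003374 m = 0.3374 mm
1.523 mm > 0.3374 mm, so A is larger.
Final answer: A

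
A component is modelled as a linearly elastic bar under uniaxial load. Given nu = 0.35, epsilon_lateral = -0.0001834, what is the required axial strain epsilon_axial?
Model: a linearly elastic bar under uniaxial load, so epsilon_lateral = -nu·epsilon_axial.
Solve for epsilon_axial: epsilon_axial = -epsilon_lateral / nu.
Substitute:
  epsilon_axial = -(-0.0001834) / 0.35
  epsilon_axial = 0.000524
Final answer: epsilon_axial = 0.000524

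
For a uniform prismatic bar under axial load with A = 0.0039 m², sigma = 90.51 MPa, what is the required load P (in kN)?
Model: a uniform prismatic bar under axial load, so sigma = P / A.
Solve for P: P = sigma·A.
Convert to SI units:
  sigma = 90.51 MPa = 9.051 × 10⁷ Pa
Substitute:
  P = (9.051 × 10⁷) × 0.0039
  P = 353000 N
Convert: P = 353000 N = 353 kN
Final answer: P = 353 kN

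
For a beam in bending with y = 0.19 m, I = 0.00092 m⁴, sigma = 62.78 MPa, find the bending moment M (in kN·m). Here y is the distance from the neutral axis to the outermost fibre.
Model: a beam in bending, so sigma = (M·y) / I.
Solve for M: M = (sigma·I) / y.
Convert to SI units:
  sigma = 62.78 MPa = 6.278 × 10⁷ Pa
Substitute:
  M = ((6.278 × 10⁷) × 0.00092) / 0.19
  M = 304000 N·m
Convert: M = 304000 N·m = 304 kN·m
Final answer: M = 304 kN·m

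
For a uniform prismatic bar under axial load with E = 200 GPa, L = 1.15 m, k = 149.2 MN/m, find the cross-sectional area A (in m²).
Model: a uniform prismatic bar under axial load, so k = (A·E) / L.
Solve for A: A = (k·L) / E.
Convert to SI units:
  E = 200 GPa = 2 × 10¹¹ Pa
  k = 149.2 MN/m = 1.492 × 10⁸ N/m
Substitute:
  A = ((1.492 × 10⁸) × 1.15) / (2 × 10¹¹)
  A = 0.0008579 m²
Final answer: A = 0.0008579 m²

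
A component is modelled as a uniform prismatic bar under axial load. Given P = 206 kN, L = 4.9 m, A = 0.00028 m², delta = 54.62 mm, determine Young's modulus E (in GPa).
Model: a uniform prismatic bar under axial load, so delta = (P·L) / (A·E).
Solve for E: E = (P·L) / (delta·A).
Convert to SI units:
  P = 206 kN = 206000 N
  delta = 54.62 mm = 0.05462 m
Substitute:
  E = (206000 × 4.9) / (0.05462 × 0.00028)
  E = 6.6 × 10¹⁰ Pa
Convert: E = 6.6 × 10¹⁰ Pa = 66 GPa
Final answer: E = 66 GPa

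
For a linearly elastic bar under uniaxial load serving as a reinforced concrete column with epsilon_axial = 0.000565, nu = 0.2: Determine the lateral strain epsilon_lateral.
Model: a linearly elastic bar under uniaxial load, so epsilon_lateral = -nu·epsilon_axial.
Substitute:
  epsilon_lateral = -(0.2 × 0.000565)
  epsilon_lateral = -0.000113
Final answer: epsilon_lateral = -0.000113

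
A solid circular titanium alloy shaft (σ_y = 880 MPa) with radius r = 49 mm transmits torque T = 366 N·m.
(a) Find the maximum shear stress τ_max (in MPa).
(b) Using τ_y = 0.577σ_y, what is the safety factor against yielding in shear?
(a) For a solid circular shaft, τ_max = T·r/J with J = π·r^4/2, i.e. τ_max = 2·T / (π·r^3). Convert r = 49 mm = 0.049 m.
  τ_max = (2 × 366) / (π × 0.049^3) = 1.98 × 10⁶ Pa = 1.98 MPa
(b) τ_y = 0.577 × 880 = 507.76 MPa
  SF = τ_y/τ_max = 507.76 / 1.98 = 256.4
Final answer: (a) τ_max = 1.98 MPa, (b) SF = 256.4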